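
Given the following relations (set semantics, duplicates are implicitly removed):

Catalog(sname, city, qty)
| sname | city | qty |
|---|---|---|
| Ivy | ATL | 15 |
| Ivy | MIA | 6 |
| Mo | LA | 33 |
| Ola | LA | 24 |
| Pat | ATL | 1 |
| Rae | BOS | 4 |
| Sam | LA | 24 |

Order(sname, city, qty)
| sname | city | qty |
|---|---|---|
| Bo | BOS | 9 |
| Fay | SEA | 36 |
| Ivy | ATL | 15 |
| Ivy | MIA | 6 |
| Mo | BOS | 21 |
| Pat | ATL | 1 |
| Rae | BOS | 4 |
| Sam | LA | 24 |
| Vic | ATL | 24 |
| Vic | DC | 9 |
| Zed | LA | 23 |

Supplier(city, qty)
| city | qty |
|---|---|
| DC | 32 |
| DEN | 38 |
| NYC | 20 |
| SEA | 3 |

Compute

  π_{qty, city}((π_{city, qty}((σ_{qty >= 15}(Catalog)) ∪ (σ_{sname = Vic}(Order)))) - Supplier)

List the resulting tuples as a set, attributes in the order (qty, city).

σ[qty >= 15]: keep tuples satisfying qty >= 15 → {(Ivy, ATL, 15), (Mo, LA, 33), (Ola, LA, 24), (Sam, LA, 24)}
σ[sname = Vic]: keep tuples satisfying sname = Vic → {(Vic, ATL, 24), (Vic, DC, 9)}
Set union of the two operands is {(Ivy, ATL, 15), (Mo, LA, 33), (Ola, LA, 24), (Sam, LA, 24), (Vic, ATL, 24), (Vic, DC, 9)}.
Projecting to city, qty (1 duplicate(s) eliminated): {(ATL, 15), (ATL, 24), (DC, 9), (LA, 24), (LA, 33)}
Set difference of the two operands is {(ATL, 15), (ATL, 24), (DC, 9), (LA, 24), (LA, 33)}.
Projecting to qty, city: {(15, ATL), (24, ATL), (24, LA), (33, LA), (9, DC)}

{(15, ATL), (24, ATL), (24, LA), (33, LA), (9, DC)}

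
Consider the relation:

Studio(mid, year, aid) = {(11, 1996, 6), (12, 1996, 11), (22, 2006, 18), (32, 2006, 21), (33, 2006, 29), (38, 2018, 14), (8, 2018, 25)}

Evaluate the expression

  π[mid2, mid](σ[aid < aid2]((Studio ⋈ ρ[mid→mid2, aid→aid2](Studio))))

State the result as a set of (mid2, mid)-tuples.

ρ[mid→mid2, aid→aid2]: schema becomes (mid2, year, aid2); tuples unchanged.
Joining Studio and ρ[mid→mid2, aid→aid2](Studio) on year yields {(11, 1996, 6, 11, 6), (11, 1996, 6, 12, 11), (12, 1996, 11, 11, 6), (12, 1996, 11, 12, 11), (22, 2006, 18, 22, 18), (22, 2006, 18, 32, 21), (22, 2006, 18, 33, 29), (32, 2006, 21, 22, 18), (32, 2006, 21, 32, 21), (32, 2006, 21, 33, 29), (33, 2006, 29, 22, 18), (33, 2006, 29, 32, 21), (33, 2006, 29, 33, 29), (38, 2018, 14, 38, 14), (38, 2018, 14, 8, 25), (8, 2018, 25, 38, 14), (8, 2018, 25, 8, 25)}.
Selection aid < aid2: {(11, 1996, 6, 12, 11), (22, 2006, 18, 32, 21), (22, 2006, 18, 33, 29), (32, 2006, 21, 33, 29), (38, 2018, 14, 8, 25)}
π_{mid2, mid} gives {(12, 11), (32, 22), (33, 22), (33, 32), (8, 38)}.

{(12, 11), (32, 22), (33, 22), (33, 32), (8, 38)}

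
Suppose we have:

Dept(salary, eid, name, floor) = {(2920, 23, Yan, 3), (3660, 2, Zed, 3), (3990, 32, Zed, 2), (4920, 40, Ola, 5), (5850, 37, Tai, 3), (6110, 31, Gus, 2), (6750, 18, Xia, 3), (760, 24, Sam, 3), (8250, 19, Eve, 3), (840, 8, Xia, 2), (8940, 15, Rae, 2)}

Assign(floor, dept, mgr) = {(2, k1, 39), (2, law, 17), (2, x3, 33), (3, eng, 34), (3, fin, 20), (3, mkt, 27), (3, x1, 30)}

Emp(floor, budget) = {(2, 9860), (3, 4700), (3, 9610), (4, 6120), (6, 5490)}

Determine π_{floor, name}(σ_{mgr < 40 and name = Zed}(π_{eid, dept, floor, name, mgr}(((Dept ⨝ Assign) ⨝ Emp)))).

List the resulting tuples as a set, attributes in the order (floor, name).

{(2, Zed), (3, Zed)}

Dept ⋈ Assign (natural join on floor): {(2920, 23, Yan, 3, eng, 34), (2920, 23, Yan, 3, fin, 20), (2920, 23, Yan, 3, mkt, 27), (2920, 23, Yan, 3, x1, 30), (3660, 2, Zed, 3, eng, 34), (3660, 2, Zed, 3, fin, 20), (3660, 2, Zed, 3, mkt, 27), (3660, 2, Zed, 3, x1, 30), (3990, 32, Zed, 2, k1, 39), (3990, 32, Zed, 2, law, 17), (3990, 32, Zed, 2, x3, 33), (5850, 37, Tai, 3, eng, 34), (5850, 37, Tai, 3, fin, 20), (5850, 37, Tai, 3, mkt, 27), (5850, 37, Tai, 3, x1, 30), (6110, 31, Gus, 2, k1, 39), (6110, 31, Gus, 2, law, 17), (6110, 31, Gus, 2, x3, 33), (6750, 18, Xia, 3, eng, 34), (6750, 18, Xia, 3, fin, 20), (6750, 18, Xia, 3, mkt, 27), (6750, 18, Xia, 3, x1, 30), (760, 24, Sam, 3, eng, 34), (760, 24, Sam, 3, fin, 20), (760, 24, Sam, 3, mkt, 27), (760, 24, Sam, 3, x1, 30), (8250, 19, Eve, 3, eng, 34), (8250, 19, Eve, 3, fin, 20), (8250, 19, Eve, 3, mkt, 27), (8250, 19, Eve, 3, x1, 30), (840, 8, Xia, 2, k1, 39), (840, 8, Xia, 2, law, 17), (840, 8, Xia, 2, x3, 33), (8940, 15, Rae, 2, k1, 39), (8940, 15, Rae, 2, law, 17), (8940, 15, Rae, 2, x3, 33)}
(Dept ⨝ Assign) ⋈ Emp (natural join on floor): {(2920, 23, Yan, 3, eng, 34, 4700), (2920, 23, Yan, 3, eng, 34, 9610), (2920, 23, Yan, 3, fin, 20, 4700), (2920, 23, Yan, 3, fin, 20, 9610), (2920, 23, Yan, 3, mkt, 27, 4700), (2920, 23, Yan, 3, mkt, 27, 9610), (2920, 23, Yan, 3, x1, 30, 4700), (2920, 23, Yan, 3, x1, 30, 9610), (3660, 2, Zed, 3, eng, 34, 4700), (3660, 2, Zed, 3, eng, 34, 9610), (3660, 2, Zed, 3, fin, 20, 4700), (3660, 2, Zed, 3, fin, 20, 9610), (3660, 2, Zed, 3, mkt, 27, 4700), (3660, 2, Zed, 3, mkt, 27, 9610), (3660, 2, Zed, 3, x1, 30, 4700), (3660, 2, Zed, 3, x1, 30, 9610), (3990, 32, Zed, 2, k1, 39, 9860), (3990, 32, Zed, 2, law, 17, 9860), (3990, 32, Zed, 2, x3, 33, 9860), (5850, 37, Tai, 3, eng, 34, 4700), (5850, 37, Tai, 3, eng, 34, 9610), (5850, 37, Tai, 3, fin, 20, 4700), (5850, 37, Tai, 3, fin, 20, 9610), (5850, 37, Tai, 3, mkt, 27, 4700), (5850, 37, Tai, 3, mkt, 27, 9610), (5850, 37, Tai, 3, x1, 30, 4700), (5850, 37, Tai, 3, x1, 30, 9610), (6110, 31, Gus, 2, k1, 39, 9860), (6110, 31, Gus, 2, law, 17, 9860), (6110, 31, Gus, 2, x3, 33, 9860), (6750, 18, Xia, 3, eng, 34, 4700), (6750, 18, Xia, 3, eng, 34, 9610), (6750, 18, Xia, 3, fin, 20, 4700), (6750, 18, Xia, 3, fin, 20, 9610), (6750, 18, Xia, 3, mkt, 27, 4700), (6750, 18, Xia, 3, mkt, 27, 9610), (6750, 18, Xia, 3, x1, 30, 4700), (6750, 18, Xia, 3, x1, 30, 9610), (760, 24, Sam, 3, eng, 34, 4700), (760, 24, Sam, 3, eng, 34, 9610), (760, 24, Sam, 3, fin, 20, 4700), (760, 24, Sam, 3, fin, 20, 9610), (760, 24, Sam, 3, mkt, 27, 4700), (760, 24, Sam, 3, mkt, 27, 9610), (760, 24, Sam, 3, x1, 30, 4700), (760, 24, Sam, 3, x1, 30, 9610), (8250, 19, Eve, 3, eng, 34, 4700), (8250, 19, Eve, 3, eng, 34, 9610), (8250, 19, Eve, 3, fin, 20, 4700), (8250, 19, Eve, 3, fin, 20, 9610), (8250, 19, Eve, 3, mkt, 27, 4700), (8250, 19, Eve, 3, mkt, 27, 9610), (8250, 19, Eve, 3, x1, 30, 4700), (8250, 19, Eve, 3, x1, 30, 9610), (840, 8, Xia, 2, k1, 39, 9860), (840, 8, Xia, 2, law, 17, 9860), (840, 8, Xia, 2, x3, 33, 9860), (8940, 15, Rae, 2, k1, 39, 9860), (8940, 15, Rae, 2, law, 17, 9860), (8940, 15, Rae, 2, x3, 33, 9860)}
π[eid, dept, floor, name, mgr]: project onto (eid, dept, floor, name, mgr) (24 duplicate(s) eliminated) → {(15, k1, 2, Rae, 39), (15, law, 2, Rae, 17), (15, x3, 2, Rae, 33), (18, eng, 3, Xia, 34), (18, fin, 3, Xia, 20), (18, mkt, 3, Xia, 27), (18, x1, 3, Xia, 30), (19, eng, 3, Eve, 34), (19, fin, 3, Eve, 20), (19, mkt, 3, Eve, 27), (19, x1, 3, Eve, 30), (2, eng, 3, Zed, 34), (2, fin, 3, Zed, 20), (2, mkt, 3, Zed, 27), (2, x1, 3, Zed, 30), (23, eng, 3, Yan, 34), (23, fin, 3, Yan, 20), (23, mkt, 3, Yan, 27), (23, x1, 3, Yan, 30), (24, eng, 3, Sam, 34), (24, fin, 3, Sam, 20), (24, mkt, 3, Sam, 27), (24, x1, 3, Sam, 30), (31, k1, 2, Gus, 39), (31, law, 2, Gus, 17), (31, x3, 2, Gus, 33), (32, k1, 2, Zed, 39), (32, law, 2, Zed, 17), (32, x3, 2, Zed, 33), (37, eng, 3, Tai, 34), (37, fin, 3, Tai, 20), (37, mkt, 3, Tai, 27), (37, x1, 3, Tai, 30), (8, k1, 2, Xia, 39), (8, law, 2, Xia, 17), (8, x3, 2, Xia, 33)}
Apply σ_{mgr < 40 and name = Zed}; surviving tuples: {(2, eng, 3, Zed, 34), (2, fin, 3, Zed, 20), (2, mkt, 3, Zed, 27), (2, x1, 3, Zed, 30), (32, k1, 2, Zed, 39), (32, law, 2, Zed, 17), (32, x3, 2, Zed, 33)}
π[floor, name]: project onto (floor, name) (5 duplicate(s) eliminated) → {(2, Zed), (3, Zed)}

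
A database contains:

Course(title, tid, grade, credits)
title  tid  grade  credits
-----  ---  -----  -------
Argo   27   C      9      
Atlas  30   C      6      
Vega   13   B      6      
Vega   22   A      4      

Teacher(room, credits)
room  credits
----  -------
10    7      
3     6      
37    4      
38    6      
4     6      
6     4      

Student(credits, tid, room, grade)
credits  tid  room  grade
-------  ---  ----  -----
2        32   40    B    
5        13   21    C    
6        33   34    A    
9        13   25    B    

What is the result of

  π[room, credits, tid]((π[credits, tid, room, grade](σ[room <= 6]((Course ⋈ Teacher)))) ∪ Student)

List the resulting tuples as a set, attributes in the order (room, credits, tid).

Natural join on credits: {(Atlas, 30, C, 6, 3), (Atlas, 30, C, 6, 38), (Atlas, 30, C, 6, 4), (Vega, 13, B, 6, 3), (Vega, 13, B, 6, 38), (Vega, 13, B, 6, 4), (Vega, 22, A, 4, 37), (Vega, 22, A, 4, 6)}
σ[room <= 6]: keep tuples satisfying room <= 6 → {(Atlas, 30, C, 6, 3), (Atlas, 30, C, 6, 4), (Vega, 13, B, 6, 3), (Vega, 13, B, 6, 4), (Vega, 22, A, 4, 6)}
Keep only column(s) credits, tid, room, grade: {(4, 22, 6, A), (6, 13, 3, B), (6, 13, 4, B), (6, 30, 3, C), (6, 30, 4, C)}
Union: {(4, 22, 6, A), (6, 13, 3, B), (6, 13, 4, B), (6, 30, 3, C), (6, 30, 4, C)} with {(2, 32, 40, B), (5, 13, 21, C), (6, 33, 34, A), (9, 13, 25, B)} → {(2, 32, 40, B), (4, 22, 6, A), (5, 13, 21, C), (6, 13, 3, B), (6, 13, 4, B), (6, 30, 3, C), (6, 30, 4, C), (6, 33, 34, A), (9, 13, 25, B)}
Keep only column(s) room, credits, tid: {(21, 5, 13), (25, 9, 13), (3, 6, 13), (3, 6, 30), (34, 6, 33), (4, 6, 13), (4, 6, 30), (40, 2, 32), (6, 4, 22)}

{(21, 5, 13), (25, 9, 13), (3, 6, 13), (3, 6, 30), (34, 6, 33), (4, 6, 13), (4, 6, 30), (40, 2, 32), (6, 4, 22)}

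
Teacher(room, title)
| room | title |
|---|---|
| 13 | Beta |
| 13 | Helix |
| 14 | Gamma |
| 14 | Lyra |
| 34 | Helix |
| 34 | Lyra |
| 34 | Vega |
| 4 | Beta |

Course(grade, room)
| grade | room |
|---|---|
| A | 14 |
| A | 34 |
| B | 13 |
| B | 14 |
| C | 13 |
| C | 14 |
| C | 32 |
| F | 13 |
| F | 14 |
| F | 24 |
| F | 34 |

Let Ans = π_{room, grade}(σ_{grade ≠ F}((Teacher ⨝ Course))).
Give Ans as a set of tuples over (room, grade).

{(13, B), (13, C), (14, A), (14, B), (14, C), (34, A)}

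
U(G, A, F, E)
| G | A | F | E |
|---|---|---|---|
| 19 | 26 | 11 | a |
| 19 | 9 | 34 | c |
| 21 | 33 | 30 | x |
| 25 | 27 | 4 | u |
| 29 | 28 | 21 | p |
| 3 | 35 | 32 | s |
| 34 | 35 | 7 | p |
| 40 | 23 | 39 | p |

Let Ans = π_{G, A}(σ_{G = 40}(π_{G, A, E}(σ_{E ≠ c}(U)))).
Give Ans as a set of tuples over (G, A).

Apply σ_{E ≠ c}; surviving tuples: {(19, 26, 11, a), (21, 33, 30, x), (25, 27, 4, u), (29, 28, 21, p), (3, 35, 32, s), (34, 35, 7, p), (40, 23, 39, p)}
π_{G, A, E} gives {(19, 26, a), (21, 33, x), (25, 27, u), (29, 28, p), (3, 35, s), (34, 35, p), (40, 23, p)}.
Apply σ_{G = 40}; surviving tuples: {(40, 23, p)}
π_{G, A} gives {(40, 23)}.

{(40, 23)}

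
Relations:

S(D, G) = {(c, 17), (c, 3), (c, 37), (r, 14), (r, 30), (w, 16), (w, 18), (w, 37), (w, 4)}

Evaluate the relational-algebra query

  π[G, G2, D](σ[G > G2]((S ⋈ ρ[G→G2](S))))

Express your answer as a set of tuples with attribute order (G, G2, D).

ρ[G→G2]: schema becomes (D, G2); tuples unchanged.
Natural join on D: {(c, 17, 17), (c, 17, 3), (c, 17, 37), (c, 3, 17), (c, 3, 3), (c, 3, 37), (c, 37, 17), (c, 37, 3), (c, 37, 37), (r, 14, 14), (r, 14, 30), (r, 30, 14), (r, 30, 30), (w, 16, 16), (w, 16, 18), (w, 16, 37), (w, 16, 4), (w, 18, 16), (w, 18, 18), (w, 18, 37), (w, 18, 4), (w, 37, 16), (w, 37, 18), (w, 37, 37), (w, 37, 4), (w, 4, 16), (w, 4, 18), (w, 4, 37), (w, 4, 4)}
Filtering on G > G2 leaves {(c, 17, 3), (c, 37, 17), (c, 37, 3), (r, 30, 14), (w, 16, 4), (w, 18, 16), (w, 18, 4), (w, 37, 16), (w, 37, 18), (w, 37, 4)}.
π_{G, G2, D} gives {(16, 4, w), (17, 3, c), (18, 16, w), (18, 4, w), (30, 14, r), (37, 16, w), (37, 17, c), (37, 18, w), (37, 3, c), (37, 4, w)}.

{(16, 4, w), (17, 3, c), (18, 16, w), (18, 4, w), (30, 14, r), (37, 16, w), (37, 17, c), (37, 18, w), (37, 3, c), (37, 4, w)}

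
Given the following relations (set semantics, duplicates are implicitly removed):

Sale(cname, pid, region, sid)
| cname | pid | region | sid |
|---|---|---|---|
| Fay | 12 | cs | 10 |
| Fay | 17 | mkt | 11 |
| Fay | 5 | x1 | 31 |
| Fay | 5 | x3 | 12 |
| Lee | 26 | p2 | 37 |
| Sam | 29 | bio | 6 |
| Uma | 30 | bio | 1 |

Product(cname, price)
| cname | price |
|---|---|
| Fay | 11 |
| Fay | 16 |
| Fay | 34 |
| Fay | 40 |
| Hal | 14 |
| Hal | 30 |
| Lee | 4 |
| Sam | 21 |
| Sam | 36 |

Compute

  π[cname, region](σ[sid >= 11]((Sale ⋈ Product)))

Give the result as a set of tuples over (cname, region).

Joining Sale and Product on cname yields {(Fay, 12, cs, 10, 11), (Fay, 12, cs, 10, 16), (Fay, 12, cs, 10, 34), (Fay, 12, cs, 10, 40), (Fay, 17, mkt, 11, 11), (Fay, 17, mkt, 11, 16), (Fay, 17, mkt, 11, 34), (Fay, 17, mkt, 11, 40), (Fay, 5, x1, 31, 11), (Fay, 5, x1, 31, 16), (Fay, 5, x1, 31, 34), (Fay, 5, x1, 31, 40), (Fay, 5, x3, 12, 11), (Fay, 5, x3, 12, 16), (Fay, 5, x3, 12, 34), (Fay, 5, x3, 12, 40), (Lee, 26, p2, 37, 4), (Sam, 29, bio, 6, 21), (Sam, 29, bio, 6, 36)}.
Apply σ_{sid >= 11}; surviving tuples: {(Fay, 17, mkt, 11, 11), (Fay, 17, mkt, 11, 16), (Fay, 17, mkt, 11, 34), (Fay, 17, mkt, 11, 40), (Fay, 5, x1, 31, 11), (Fay, 5, x1, 31, 16), (Fay, 5, x1, 31, 34), (Fay, 5, x1, 31, 40), (Fay, 5, x3, 12, 11), (Fay, 5, x3, 12, 16), (Fay, 5, x3, 12, 34), (Fay, 5, x3, 12, 40), (Lee, 26, p2, 37, 4)}
Projecting to cname, region (9 duplicate(s) eliminated): {(Fay, mkt), (Fay, x1), (Fay, x3), (Lee, p2)}

{(Fay, mkt), (Fay, x1), (Fay, x3), (Lee, p2)}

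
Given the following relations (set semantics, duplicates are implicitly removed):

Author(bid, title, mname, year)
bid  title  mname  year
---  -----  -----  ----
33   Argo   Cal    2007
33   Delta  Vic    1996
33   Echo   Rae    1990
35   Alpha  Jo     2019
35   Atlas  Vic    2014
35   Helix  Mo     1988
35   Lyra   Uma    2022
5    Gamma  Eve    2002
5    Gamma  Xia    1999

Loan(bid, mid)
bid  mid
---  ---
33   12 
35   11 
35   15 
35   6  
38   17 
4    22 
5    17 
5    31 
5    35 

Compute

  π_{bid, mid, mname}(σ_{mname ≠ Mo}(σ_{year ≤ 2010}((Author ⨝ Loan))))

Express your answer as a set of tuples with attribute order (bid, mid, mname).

{(33, 12, Cal), (33, 12, Rae), (33, 12, Vic), (5, 17, Eve), (5, 17, Xia), (5, 31, Eve), (5, 31, Xia), (5, 35, Eve), (5, 35, Xia)}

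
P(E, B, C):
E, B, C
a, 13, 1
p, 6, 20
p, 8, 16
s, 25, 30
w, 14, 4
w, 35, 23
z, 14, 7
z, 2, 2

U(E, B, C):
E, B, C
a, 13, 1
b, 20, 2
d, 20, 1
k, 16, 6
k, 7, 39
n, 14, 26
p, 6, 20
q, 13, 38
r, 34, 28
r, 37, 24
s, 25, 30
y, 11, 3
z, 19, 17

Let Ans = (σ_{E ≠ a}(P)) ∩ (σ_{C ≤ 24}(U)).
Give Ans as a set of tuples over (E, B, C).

σ[E ≠ a]: keep tuples satisfying E ≠ a → {(p, 6, 20), (p, 8, 16), (s, 25, 30), (w, 14, 4), (w, 35, 23), (z, 14, 7), (z, 2, 2)}
σ[C ≤ 24]: keep tuples satisfying C ≤ 24 → {(a, 13, 1), (b, 20, 2), (d, 20, 1), (k, 16, 6), (p, 6, 20), (r, 37, 24), (y, 11, 3), (z, 19, 17)}
Intersection: {(p, 6, 20), (p, 8, 16), (s, 25, 30), (w, 14, 4), (w, 35, 23), (z, 14, 7), (z, 2, 2)} with {(a, 13, 1), (b, 20, 2), (d, 20, 1), (k, 16, 6), (p, 6, 20), (r, 37, 24), (y, 11, 3), (z, 19, 17)} → {(p, 6, 20)}

{(p, 6, 20)}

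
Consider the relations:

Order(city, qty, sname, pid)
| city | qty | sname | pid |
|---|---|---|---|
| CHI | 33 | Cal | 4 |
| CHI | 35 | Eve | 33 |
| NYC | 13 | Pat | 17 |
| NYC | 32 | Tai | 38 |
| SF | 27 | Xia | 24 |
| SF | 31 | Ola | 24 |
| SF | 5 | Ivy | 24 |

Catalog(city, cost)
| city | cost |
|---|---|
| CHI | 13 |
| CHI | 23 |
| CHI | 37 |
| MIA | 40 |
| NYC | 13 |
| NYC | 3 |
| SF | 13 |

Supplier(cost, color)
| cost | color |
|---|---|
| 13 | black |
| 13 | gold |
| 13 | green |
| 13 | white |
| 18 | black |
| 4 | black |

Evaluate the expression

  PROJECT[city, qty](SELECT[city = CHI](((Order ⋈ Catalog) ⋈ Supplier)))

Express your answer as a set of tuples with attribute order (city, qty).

{(CHI, 33), (CHI, 35)}

Joining Order and Catalog on city yields {(CHI, 33, Cal, 4, 13), (CHI, 33, Cal, 4, 23), (CHI, 33, Cal, 4, 37), (CHI, 35, Eve, 33, 13), (CHI, 35, Eve, 33, 23), (CHI, 35, Eve, 33, 37), (NYC, 13, Pat, 17, 13), (NYC, 13, Pat, 17, 3), (NYC, 32, Tai, 38, 13), (NYC, 32, Tai, 38, 3), (SF, 27, Xia, 24, 13), (SF, 31, Ola, 24, 13), (SF, 5, Ivy, 24, 13)}.
Joining (Order ⋈ Catalog) and Supplier on cost yields {(CHI, 33, Cal, 4, 13, black), (CHI, 33, Cal, 4, 13, gold), (CHI, 33, Cal, 4, 13, green), (CHI, 33, Cal, 4, 13, white), (CHI, 35, Eve, 33, 13, black), (CHI, 35, Eve, 33, 13, gold), (CHI, 35, Eve, 33, 13, green), (CHI, 35, Eve, 33, 13, white), (NYC, 13, Pat, 17, 13, black), (NYC, 13, Pat, 17, 13, gold), (NYC, 13, Pat, 17, 13, green), (NYC, 13, Pat, 17, 13, white), (NYC, 32, Tai, 38, 13, black), (NYC, 32, Tai, 38, 13, gold), (NYC, 32, Tai, 38, 13, green), (NYC, 32, Tai, 38, 13, white), (SF, 27, Xia, 24, 13, black), (SF, 27, Xia, 24, 13, gold), (SF, 27, Xia, 24, 13, green), (SF, 27, Xia, 24, 13, white), (SF, 31, Ola, 24, 13, black), (SF, 31, Ola, 24, 13, gold), (SF, 31, Ola, 24, 13, green), (SF, 31, Ola, 24, 13, white), (SF, 5, Ivy, 24, 13, black), (SF, 5, Ivy, 24, 13, gold), (SF, 5, Ivy, 24, 13, green), (SF, 5, Ivy, 24, 13, white)}.
Selection city = CHI: {(CHI, 33, Cal, 4, 13, black), (CHI, 33, Cal, 4, 13, gold), (CHI, 33, Cal, 4, 13, green), (CHI, 33, Cal, 4, 13, white), (CHI, 35, Eve, 33, 13, black), (CHI, 35, Eve, 33, 13, gold), (CHI, 35, Eve, 33, 13, green), (CHI, 35, Eve, 33, 13, white)}
Keep only column(s) city, qty (6 duplicate(s) eliminated): {(CHI, 33), (CHI, 35)}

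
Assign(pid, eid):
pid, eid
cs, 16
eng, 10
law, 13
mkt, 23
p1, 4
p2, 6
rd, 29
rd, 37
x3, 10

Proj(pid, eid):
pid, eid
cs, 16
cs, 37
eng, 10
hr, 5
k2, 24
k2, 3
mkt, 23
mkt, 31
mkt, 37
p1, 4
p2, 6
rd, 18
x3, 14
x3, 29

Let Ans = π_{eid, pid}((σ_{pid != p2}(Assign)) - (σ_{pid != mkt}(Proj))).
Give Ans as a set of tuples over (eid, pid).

Filtering on pid != p2 leaves {(cs, 16), (eng, 10), (law, 13), (mkt, 23), (p1, 4), (rd, 29), (rd, 37), (x3, 10)}.
Filtering on pid != mkt leaves {(cs, 16), (cs, 37), (eng, 10), (hr, 5), (k2, 24), (k2, 3), (p1, 4), (p2, 6), (rd, 18), (x3, 14), (x3, 29)}.
Difference: {(cs, 16), (eng, 10), (law, 13), (mkt, 23), (p1, 4), (rd, 29), (rd, 37), (x3, 10)} with {(cs, 16), (cs, 37), (eng, 10), (hr, 5), (k2, 24), (k2, 3), (p1, 4), (p2, 6), (rd, 18), (x3, 14), (x3, 29)} → {(law, 13), (mkt, 23), (rd, 29), (rd, 37), (x3, 10)}
π_{eid, pid} gives {(10, x3), (13, law), (23, mkt), (29, rd), (37, rd)}.

{(10, x3), (13, law), (23, mkt), (29, rd), (37, rd)}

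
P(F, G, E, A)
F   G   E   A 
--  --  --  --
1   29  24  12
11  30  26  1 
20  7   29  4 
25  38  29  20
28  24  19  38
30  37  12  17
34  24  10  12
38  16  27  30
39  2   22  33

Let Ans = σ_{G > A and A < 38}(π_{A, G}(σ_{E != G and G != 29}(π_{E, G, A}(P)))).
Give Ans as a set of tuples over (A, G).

{(1, 30), (12, 24), (17, 37), (20, 38), (4, 7)}

π_{E, G, A} gives {(10, 24, 12), (12, 37, 17), (19, 24, 38), (22, 2, 33), (24, 29, 12), (26, 30, 1), (27, 16, 30), (29, 38, 20), (29, 7, 4)}.
Apply σ_{E != G and G != 29}; surviving tuples: {(10, 24, 12), (12, 37, 17), (19, 24, 38), (22, 2, 33), (26, 30, 1), (27, 16, 30), (29, 38, 20), (29, 7, 4)}
π_{A, G} gives {(1, 30), (12, 24), (17, 37), (20, 38), (30, 16), (33, 2), (38, 24), (4, 7)}.
Apply σ_{G > A and A < 38}; surviving tuples: {(1, 30), (12, 24), (17, 37), (20, 38), (4, 7)}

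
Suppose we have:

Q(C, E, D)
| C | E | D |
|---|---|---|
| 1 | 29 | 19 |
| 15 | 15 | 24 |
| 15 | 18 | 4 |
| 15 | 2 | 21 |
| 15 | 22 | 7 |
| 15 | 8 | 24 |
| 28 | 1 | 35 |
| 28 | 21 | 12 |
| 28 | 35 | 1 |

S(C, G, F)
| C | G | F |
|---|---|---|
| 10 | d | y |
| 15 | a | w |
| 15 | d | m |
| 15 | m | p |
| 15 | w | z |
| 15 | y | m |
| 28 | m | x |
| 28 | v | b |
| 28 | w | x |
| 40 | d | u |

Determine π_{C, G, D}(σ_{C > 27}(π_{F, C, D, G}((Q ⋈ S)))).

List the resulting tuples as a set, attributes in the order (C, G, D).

{(28, m, 1), (28, m, 12), (28, m, 35), (28, v, 1), (28, v, 12), (28, v, 35), (28, w, 1), (28, w, 12), (28, w, 35)}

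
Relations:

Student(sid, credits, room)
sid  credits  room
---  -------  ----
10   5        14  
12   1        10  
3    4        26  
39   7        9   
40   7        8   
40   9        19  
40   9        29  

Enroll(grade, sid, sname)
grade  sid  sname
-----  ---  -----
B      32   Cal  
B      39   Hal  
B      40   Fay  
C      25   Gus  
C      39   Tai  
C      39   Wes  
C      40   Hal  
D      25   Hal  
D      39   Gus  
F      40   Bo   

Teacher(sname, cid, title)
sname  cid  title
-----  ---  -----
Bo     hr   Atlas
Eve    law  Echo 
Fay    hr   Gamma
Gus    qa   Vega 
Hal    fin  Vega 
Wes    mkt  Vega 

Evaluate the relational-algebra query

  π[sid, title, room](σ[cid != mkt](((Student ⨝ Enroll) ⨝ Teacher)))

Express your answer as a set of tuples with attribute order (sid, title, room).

Student ⋈ Enroll (natural join on sid): {(39, 7, 9, B, Hal), (39, 7, 9, C, Tai), (39, 7, 9, C, Wes), (39, 7, 9, D, Gus), (40, 7, 8, B, Fay), (40, 7, 8, C, Hal), (40, 7, 8, F, Bo), (40, 9, 19, B, Fay), (40, 9, 19, C, Hal), (40, 9, 19, F, Bo), (40, 9, 29, B, Fay), (40, 9, 29, C, Hal), (40, 9, 29, F, Bo)}
(Student ⨝ Enroll) ⋈ Teacher (natural join on sname): {(39, 7, 9, B, Hal, fin, Vega), (39, 7, 9, C, Wes, mkt, Vega), (39, 7, 9, D, Gus, qa, Vega), (40, 7, 8, B, Fay, hr, Gamma), (40, 7, 8, C, Hal, fin, Vega), (40, 7, 8, F, Bo, hr, Atlas), (40, 9, 19, B, Fay, hr, Gamma), (40, 9, 19, C, Hal, fin, Vega), (40, 9, 19, F, Bo, hr, Atlas), (40, 9, 29, B, Fay, hr, Gamma), (40, 9, 29, C, Hal, fin, Vega), (40, 9, 29, F, Bo, hr, Atlas)}
Apply σ_{cid != mkt}; surviving tuples: {(39, 7, 9, B, Hal, fin, Vega), (39, 7, 9, D, Gus, qa, Vega), (40, 7, 8, B, Fay, hr, Gamma), (40, 7, 8, C, Hal, fin, Vega), (40, 7, 8, F, Bo, hr, Atlas), (40, 9, 19, B, Fay, hr, Gamma), (40, 9, 19, C, Hal, fin, Vega), (40, 9, 19, F, Bo, hr, Atlas), (40, 9, 29, B, Fay, hr, Gamma), (40, 9, 29, C, Hal, fin, Vega), (40, 9, 29, F, Bo, hr, Atlas)}
π[sid, title, room]: project onto (sid, title, room) (1 duplicate(s) eliminated) → {(39, Vega, 9), (40, Atlas, 19), (40, Atlas, 29), (40, Atlas, 8), (40, Gamma, 19), (40, Gamma, 29), (40, Gamma, 8), (40, Vega, 19), (40, Vega, 29), (40, Vega, 8)}

{(39, Vega, 9), (40, Atlas, 19), (40, Atlas, 29), (40, Atlas, 8), (40, Gamma, 19), (40, Gamma, 29), (40, Gamma, 8), (40, Vega, 19), (40, Vega, 29), (40, Vega, 8)}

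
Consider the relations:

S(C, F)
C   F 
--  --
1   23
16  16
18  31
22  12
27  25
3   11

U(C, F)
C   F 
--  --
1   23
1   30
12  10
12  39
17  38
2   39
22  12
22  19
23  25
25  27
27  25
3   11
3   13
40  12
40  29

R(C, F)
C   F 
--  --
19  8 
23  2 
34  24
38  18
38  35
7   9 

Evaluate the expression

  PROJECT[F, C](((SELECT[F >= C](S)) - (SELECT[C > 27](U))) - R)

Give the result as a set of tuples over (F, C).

Selection F >= C: {(1, 23), (16, 16), (18, 31), (3, 11)}
Selection C > 27: {(40, 12), (40, 29)}
Taking the difference: {(1, 23), (16, 16), (18, 31), (3, 11)}
Taking the difference: {(1, 23), (16, 16), (18, 31), (3, 11)}
π_{F, C} gives {(11, 3), (16, 16), (23, 1), (31, 18)}.

{(11, 3), (16, 16), (23, 1), (31, 18)}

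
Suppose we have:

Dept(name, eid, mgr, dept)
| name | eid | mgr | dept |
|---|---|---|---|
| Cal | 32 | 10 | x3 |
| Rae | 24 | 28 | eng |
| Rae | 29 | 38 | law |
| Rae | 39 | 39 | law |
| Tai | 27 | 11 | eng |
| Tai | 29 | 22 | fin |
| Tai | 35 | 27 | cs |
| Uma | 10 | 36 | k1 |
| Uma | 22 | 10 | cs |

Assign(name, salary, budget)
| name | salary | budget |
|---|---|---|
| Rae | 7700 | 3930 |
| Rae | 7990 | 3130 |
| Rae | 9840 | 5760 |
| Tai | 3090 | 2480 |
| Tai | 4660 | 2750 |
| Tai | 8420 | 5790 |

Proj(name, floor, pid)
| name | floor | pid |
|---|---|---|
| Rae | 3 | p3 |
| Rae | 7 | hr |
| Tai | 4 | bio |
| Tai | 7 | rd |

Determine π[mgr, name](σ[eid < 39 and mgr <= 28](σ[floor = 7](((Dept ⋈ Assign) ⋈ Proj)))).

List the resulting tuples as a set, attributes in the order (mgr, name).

{(11, Tai), (22, Tai), (27, Tai), (28, Rae)}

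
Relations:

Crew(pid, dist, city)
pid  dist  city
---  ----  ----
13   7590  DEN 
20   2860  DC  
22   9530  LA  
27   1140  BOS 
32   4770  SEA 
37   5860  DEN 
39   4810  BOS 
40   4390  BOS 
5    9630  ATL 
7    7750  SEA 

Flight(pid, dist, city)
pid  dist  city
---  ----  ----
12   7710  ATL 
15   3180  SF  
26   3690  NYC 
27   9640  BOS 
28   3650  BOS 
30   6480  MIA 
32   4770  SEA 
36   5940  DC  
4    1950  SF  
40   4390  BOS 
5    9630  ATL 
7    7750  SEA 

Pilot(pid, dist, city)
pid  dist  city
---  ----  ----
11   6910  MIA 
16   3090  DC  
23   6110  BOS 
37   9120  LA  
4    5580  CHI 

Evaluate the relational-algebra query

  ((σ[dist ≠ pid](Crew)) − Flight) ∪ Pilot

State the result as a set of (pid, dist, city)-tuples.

{(11, 6910, MIA), (13, 7590, DEN), (16, 3090, DC), (20, 2860, DC), (22, 9530, LA), (23, 6110, BOS), (27, 1140, BOS), (37, 5860, DEN), (37, 9120, LA), (39, 4810, BOS), (4, 5580, CHI)}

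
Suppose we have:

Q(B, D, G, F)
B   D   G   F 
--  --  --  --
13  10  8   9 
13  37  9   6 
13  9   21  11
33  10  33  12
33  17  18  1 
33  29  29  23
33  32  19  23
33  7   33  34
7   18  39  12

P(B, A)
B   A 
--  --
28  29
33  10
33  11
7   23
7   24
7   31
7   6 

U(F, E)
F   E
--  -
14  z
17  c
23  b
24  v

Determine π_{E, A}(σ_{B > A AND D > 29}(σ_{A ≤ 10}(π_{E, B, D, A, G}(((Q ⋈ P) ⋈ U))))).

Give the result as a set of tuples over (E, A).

{(b, 10)}

Natural join on B: {(33, 10, 33, 12, 10), (33, 10, 33, 12, 11), (33, 17, 18, 1, 10), (33, 17, 18, 1, 11), (33, 29, 29, 23, 10), (33, 29, 29, 23, 11), (33, 32, 19, 23, 10), (33, 32, 19, 23, 11), (33, 7, 33, 34, 10), (33, 7, 33, 34, 11), (7, 18, 39, 12, 23), (7, 18, 39, 12, 24), (7, 18, 39, 12, 31), (7, 18, 39, 12, 6)}
Natural join on F: {(33, 29, 29, 23, 10, b), (33, 29, 29, 23, 11, b), (33, 32, 19, 23, 10, b), (33, 32, 19, 23, 11, b)}
π_{E, B, D, A, G} gives {(b, 33, 29, 10, 29), (b, 33, 29, 11, 29), (b, 33, 32, 10, 19), (b, 33, 32, 11, 19)}.
σ[A ≤ 10]: keep tuples satisfying A ≤ 10 → {(b, 33, 29, 10, 29), (b, 33, 32, 10, 19)}
σ[B > A AND D > 29]: keep tuples satisfying B > A AND D > 29 → {(b, 33, 32, 10, 19)}
π_{E, A} gives {(b, 10)}.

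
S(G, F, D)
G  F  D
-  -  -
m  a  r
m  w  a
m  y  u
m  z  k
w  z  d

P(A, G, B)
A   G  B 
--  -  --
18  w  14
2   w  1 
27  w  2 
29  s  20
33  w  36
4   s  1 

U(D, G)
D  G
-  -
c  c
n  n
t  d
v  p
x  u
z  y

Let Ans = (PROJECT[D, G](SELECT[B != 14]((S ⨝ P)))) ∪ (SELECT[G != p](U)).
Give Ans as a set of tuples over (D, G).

Joining S and P on G yields {(w, z, d, 18, 14), (w, z, d, 2, 1), (w, z, d, 27, 2), (w, z, d, 33, 36)}.
Selection B != 14: {(w, z, d, 2, 1), (w, z, d, 27, 2), (w, z, d, 33, 36)}
Keep only column(s) D, G (2 duplicate(s) eliminated): {(d, w)}
Selection G != p: {(c, c), (n, n), (t, d), (x, u), (z, y)}
Union: {(d, w)} with {(c, c), (n, n), (t, d), (x, u), (z, y)} → {(c, c), (d, w), (n, n), (t, d), (x, u), (z, y)}

{(c, c), (d, w), (n, n), (t, d), (x, u), (z, y)}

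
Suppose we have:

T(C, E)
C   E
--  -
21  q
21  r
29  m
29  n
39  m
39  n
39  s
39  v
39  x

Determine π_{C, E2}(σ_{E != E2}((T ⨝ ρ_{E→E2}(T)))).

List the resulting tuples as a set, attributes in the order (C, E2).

{(21, q), (21, r), (29, m), (29, n), (39, m), (39, n), (39, s), (39, v), (39, x)}

ρ[E→E2]: schema becomes (C, E2); tuples unchanged.
Joining T and ρ_{E→E2}(T) on C yields {(21, q, q), (21, q, r), (21, r, q), (21, r, r), (29, m, m), (29, m, n), (29, n, m), (29, n, n), (39, m, m), (39, m, n), (39, m, s), (39, m, v), (39, m, x), (39, n, m), (39, n, n), (39, n, s), (39, n, v), (39, n, x), (39, s, m), (39, s, n), (39, s, s), (39, s, v), (39, s, x), (39, v, m), (39, v, n), (39, v, s), (39, v, v), (39, v, x), (39, x, m), (39, x, n), (39, x, s), (39, x, v), (39, x, x)}.
Filtering on E != E2 leaves {(21, q, r), (21, r, q), (29, m, n), (29, n, m), (39, m, n), (39, m, s), (39, m, v), (39, m, x), (39, n, m), (39, n, s), (39, n, v), (39, n, x), (39, s, m), (39, s, n), (39, s, v), (39, s, x), (39, v, m), (39, v, n), (39, v, s), (39, v, x), (39, x, m), (39, x, n), (39, x, s), (39, x, v)}.
π[C, E2]: project onto (C, E2) (15 duplicate(s) eliminated) → {(21, q), (21, r), (29, m), (29, n), (39, m), (39, n), (39, s), (39, v), (39, x)}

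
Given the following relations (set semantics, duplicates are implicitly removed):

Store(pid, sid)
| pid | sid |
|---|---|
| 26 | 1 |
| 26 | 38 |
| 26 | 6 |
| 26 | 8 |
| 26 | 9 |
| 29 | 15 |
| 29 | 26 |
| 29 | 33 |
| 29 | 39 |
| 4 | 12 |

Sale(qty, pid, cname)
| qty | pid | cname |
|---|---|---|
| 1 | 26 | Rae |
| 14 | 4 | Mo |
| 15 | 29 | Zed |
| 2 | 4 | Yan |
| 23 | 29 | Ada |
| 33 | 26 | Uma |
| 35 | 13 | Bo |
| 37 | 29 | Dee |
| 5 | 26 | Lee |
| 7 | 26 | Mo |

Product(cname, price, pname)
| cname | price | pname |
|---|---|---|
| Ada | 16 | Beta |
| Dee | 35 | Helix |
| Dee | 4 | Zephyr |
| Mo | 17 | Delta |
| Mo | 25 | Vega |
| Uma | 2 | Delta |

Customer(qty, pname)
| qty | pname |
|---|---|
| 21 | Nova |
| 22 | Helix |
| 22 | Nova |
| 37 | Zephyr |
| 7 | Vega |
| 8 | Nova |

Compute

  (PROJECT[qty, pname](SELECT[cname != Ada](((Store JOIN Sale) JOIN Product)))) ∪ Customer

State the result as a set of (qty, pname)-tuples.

Store ⋈ Sale (natural join on pid): {(26, 1, 1, Rae), (26, 1, 33, Uma), (26, 1, 5, Lee), (26, 1, 7, Mo), (26, 38, 1, Rae), (26, 38, 33, Uma), (26, 38, 5, Lee), (26, 38, 7, Mo), (26, 6, 1, Rae), (26, 6, 33, Uma), (26, 6, 5, Lee), (26, 6, 7, Mo), (26, 8, 1, Rae), (26, 8, 33, Uma), (26, 8, 5, Lee), (26, 8, 7, Mo), (26, 9, 1, Rae), (26, 9, 33, Uma), (26, 9, 5, Lee), (26, 9, 7, Mo), (29, 15, 15, Zed), (29, 15, 23, Ada), (29, 15, 37, Dee), (29, 26, 15, Zed), (29, 26, 23, Ada), (29, 26, 37, Dee), (29, 33, 15, Zed), (29, 33, 23, Ada), (29, 33, 37, Dee), (29, 39, 15, Zed), (29, 39, 23, Ada), (29, 39, 37, Dee), (4, 12, 14, Mo), (4, 12, 2, Yan)}
(Store JOIN Sale) ⋈ Product (natural join on cname): {(26, 1, 33, Uma, 2, Delta), (26, 1, 7, Mo, 17, Delta), (26, 1, 7, Mo, 25, Vega), (26, 38, 33, Uma, 2, Delta), (26, 38, 7, Mo, 17, Delta), (26, 38, 7, Mo, 25, Vega), (26, 6, 33, Uma, 2, Delta), (26, 6, 7, Mo, 17, Delta), (26, 6, 7, Mo, 25, Vega), (26, 8, 33, Uma, 2, Delta), (26, 8, 7, Mo, 17, Delta), (26, 8, 7, Mo, 25, Vega), (26, 9, 33, Uma, 2, Delta), (26, 9, 7, Mo, 17, Delta), (26, 9, 7, Mo, 25, Vega), (29, 15, 23, Ada, 16, Beta), (29, 15, 37, Dee, 35, Helix), (29, 15, 37, Dee, 4, Zephyr), (29, 26, 23, Ada, 16, Beta), (29, 26, 37, Dee, 35, Helix), (29, 26, 37, Dee, 4, Zephyr), (29, 33, 23, Ada, 16, Beta), (29, 33, 37, Dee, 35, Helix), (29, 33, 37, Dee, 4, Zephyr), (29, 39, 23, Ada, 16, Beta), (29, 39, 37, Dee, 35, Helix), (29, 39, 37, Dee, 4, Zephyr), (4, 12, 14, Mo, 17, Delta), (4, 12, 14, Mo, 25, Vega)}
Filtering on cname != Ada leaves {(26, 1, 33, Uma, 2, Delta), (26, 1, 7, Mo, 17, Delta), (26, 1, 7, Mo, 25, Vega), (26, 38, 33, Uma, 2, Delta), (26, 38, 7, Mo, 17, Delta), (26, 38, 7, Mo, 25, Vega), (26, 6, 33, Uma, 2, Delta), (26, 6, 7, Mo, 17, Delta), (26, 6, 7, Mo, 25, Vega), (26, 8, 33, Uma, 2, Delta), (26, 8, 7, Mo, 17, Delta), (26, 8, 7, Mo, 25, Vega), (26, 9, 33, Uma, 2, Delta), (26, 9, 7, Mo, 17, Delta), (26, 9, 7, Mo, 25, Vega), (29, 15, 37, Dee, 35, Helix), (29, 15, 37, Dee, 4, Zephyr), (29, 26, 37, Dee, 35, Helix), (29, 26, 37, Dee, 4, Zephyr), (29, 33, 37, Dee, 35, Helix), (29, 33, 37, Dee, 4, Zephyr), (29, 39, 37, Dee, 35, Helix), (29, 39, 37, Dee, 4, Zephyr), (4, 12, 14, Mo, 17, Delta), (4, 12, 14, Mo, 25, Vega)}.
Keep only column(s) qty, pname (18 duplicate(s) eliminated): {(14, Delta), (14, Vega), (33, Delta), (37, Helix), (37, Zephyr), (7, Delta), (7, Vega)}
Taking the union: {(14, Delta), (14, Vega), (21, Nova), (22, Helix), (22, Nova), (33, Delta), (37, Helix), (37, Zephyr), (7, Delta), (7, Vega), (8, Nova)}

{(14, Delta), (14, Vega), (21, Nova), (22, Helix), (22, Nova), (33, Delta), (37, Helix), (37, Zephyr), (7, Delta), (7, Vega), (8, Nova)}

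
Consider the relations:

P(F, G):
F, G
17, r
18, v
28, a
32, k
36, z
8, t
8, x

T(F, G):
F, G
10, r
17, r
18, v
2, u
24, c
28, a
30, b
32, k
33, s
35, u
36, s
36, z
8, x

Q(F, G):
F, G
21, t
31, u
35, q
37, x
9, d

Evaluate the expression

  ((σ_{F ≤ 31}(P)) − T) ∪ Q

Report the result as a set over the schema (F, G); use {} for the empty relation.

Apply σ_{F ≤ 31}; surviving tuples: {(17, r), (18, v), (28, a), (8, t), (8, x)}
Set difference of the two operands is {(8, t)}.
Set union of the two operands is {(21, t), (31, u), (35, q), (37, x), (8, t), (9, d)}.

{(21, t), (31, u), (35, q), (37, x), (8, t), (9, d)}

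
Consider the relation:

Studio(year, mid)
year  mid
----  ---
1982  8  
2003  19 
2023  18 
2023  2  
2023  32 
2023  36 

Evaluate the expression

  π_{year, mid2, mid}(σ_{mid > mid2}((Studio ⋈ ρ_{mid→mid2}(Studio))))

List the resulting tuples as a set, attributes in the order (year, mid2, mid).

{(2023, 18, 32), (2023, 18, 36), (2023, 2, 18), (2023, 2, 32), (2023, 2, 36), (2023, 32, 36)}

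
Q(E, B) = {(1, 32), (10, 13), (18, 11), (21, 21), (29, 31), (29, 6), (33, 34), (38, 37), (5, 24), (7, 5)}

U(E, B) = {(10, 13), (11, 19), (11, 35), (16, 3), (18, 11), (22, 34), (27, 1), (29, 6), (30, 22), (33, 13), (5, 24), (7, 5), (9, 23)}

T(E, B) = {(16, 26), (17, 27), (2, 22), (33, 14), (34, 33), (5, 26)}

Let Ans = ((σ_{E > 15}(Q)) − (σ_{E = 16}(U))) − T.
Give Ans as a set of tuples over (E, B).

{(18, 11), (21, 21), (29, 31), (29, 6), (33, 34), (38, 37)}

σ[E > 15]: keep tuples satisfying E > 15 → {(18, 11), (21, 21), (29, 31), (29, 6), (33, 34), (38, 37)}
σ[E = 16]: keep tuples satisfying E = 16 → {(16, 3)}
Taking the difference: {(18, 11), (21, 21), (29, 31), (29, 6), (33, 34), (38, 37)}
Taking the difference: {(18, 11), (21, 21), (29, 31), (29, 6), (33, 34), (38, 37)}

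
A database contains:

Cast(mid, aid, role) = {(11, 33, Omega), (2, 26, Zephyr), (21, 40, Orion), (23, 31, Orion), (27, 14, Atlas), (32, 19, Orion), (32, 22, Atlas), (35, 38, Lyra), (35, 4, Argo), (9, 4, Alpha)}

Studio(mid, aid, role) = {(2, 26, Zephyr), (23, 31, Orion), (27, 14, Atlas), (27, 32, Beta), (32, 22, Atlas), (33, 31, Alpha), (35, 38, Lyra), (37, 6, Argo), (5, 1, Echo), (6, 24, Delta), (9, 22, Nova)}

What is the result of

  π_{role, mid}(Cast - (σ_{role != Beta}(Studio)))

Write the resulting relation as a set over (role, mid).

Apply σ_{role != Beta}; surviving tuples: {(2, 26, Zephyr), (23, 31, Orion), (27, 14, Atlas), (32, 22, Atlas), (33, 31, Alpha), (35, 38, Lyra), (37, 6, Argo), (5, 1, Echo), (6, 24, Delta), (9, 22, Nova)}
Difference: {(11, 33, Omega), (2, 26, Zephyr), (21, 40, Orion), (23, 31, Orion), (27, 14, Atlas), (32, 19, Orion), (32, 22, Atlas), (35, 38, Lyra), (35, 4, Argo), (9, 4, Alpha)} with {(2, 26, Zephyr), (23, 31, Orion), (27, 14, Atlas), (32, 22, Atlas), (33, 31, Alpha), (35, 38, Lyra), (37, 6, Argo), (5, 1, Echo), (6, 24, Delta), (9, 22, Nova)} → {(11, 33, Omega), (21, 40, Orion), (32, 19, Orion), (35, 4, Argo), (9, 4, Alpha)}
Keep only column(s) role, mid: {(Alpha, 9), (Argo, 35), (Omega, 11), (Orion, 21), (Orion, 32)}

{(Alpha, 9), (Argo, 35), (Omega, 11), (Orion, 21), (Orion, 32)}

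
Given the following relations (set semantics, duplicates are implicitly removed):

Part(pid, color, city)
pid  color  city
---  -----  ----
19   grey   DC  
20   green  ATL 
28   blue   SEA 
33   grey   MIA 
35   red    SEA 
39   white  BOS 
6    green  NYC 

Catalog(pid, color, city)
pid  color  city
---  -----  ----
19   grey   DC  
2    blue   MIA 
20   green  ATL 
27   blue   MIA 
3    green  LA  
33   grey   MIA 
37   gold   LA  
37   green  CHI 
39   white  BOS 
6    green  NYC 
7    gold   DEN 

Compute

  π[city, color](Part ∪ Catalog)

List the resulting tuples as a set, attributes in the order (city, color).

Taking the union: {(19, grey, DC), (2, blue, MIA), (20, green, ATL), (27, blue, MIA), (28, blue, SEA), (3, green, LA), (33, grey, MIA), (35, red, SEA), (37, gold, LA), (37, green, CHI), (39, white, BOS), (6, green, NYC), (7, gold, DEN)}
π_{city, color} gives {(ATL, green), (BOS, white), (CHI, green), (DC, grey), (DEN, gold), (LA, gold), (LA, green), (MIA, blue), (MIA, grey), (NYC, green), (SEA, blue), (SEA, red)} (1 duplicate(s) eliminated).

{(ATL, green), (BOS, white), (CHI, green), (DC, grey), (DEN, gold), (LA, gold), (LA, green), (MIA, blue), (MIA, grey), (NYC, green), (SEA, blue), (SEA, red)}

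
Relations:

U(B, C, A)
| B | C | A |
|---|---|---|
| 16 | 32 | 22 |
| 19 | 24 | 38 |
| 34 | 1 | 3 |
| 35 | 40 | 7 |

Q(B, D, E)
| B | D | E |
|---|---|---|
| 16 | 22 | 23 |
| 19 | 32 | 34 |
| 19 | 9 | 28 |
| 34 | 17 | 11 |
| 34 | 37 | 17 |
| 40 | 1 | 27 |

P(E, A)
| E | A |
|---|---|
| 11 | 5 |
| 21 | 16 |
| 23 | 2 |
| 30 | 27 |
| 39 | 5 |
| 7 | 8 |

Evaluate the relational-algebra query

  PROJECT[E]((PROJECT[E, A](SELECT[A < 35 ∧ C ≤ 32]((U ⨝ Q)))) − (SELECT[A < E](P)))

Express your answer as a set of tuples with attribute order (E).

{11, 17, 23}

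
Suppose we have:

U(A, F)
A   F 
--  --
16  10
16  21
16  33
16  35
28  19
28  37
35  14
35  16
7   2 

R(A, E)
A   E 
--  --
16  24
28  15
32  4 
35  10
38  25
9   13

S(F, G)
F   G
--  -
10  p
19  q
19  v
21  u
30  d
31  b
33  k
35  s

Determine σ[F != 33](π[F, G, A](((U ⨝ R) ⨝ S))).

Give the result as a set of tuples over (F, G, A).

{(10, p, 16), (19, q, 28), (19, v, 28), (21, u, 16), (35, s, 16)}

Natural join on A: {(16, 10, 24), (16, 21, 24), (16, 33, 24), (16, 35, 24), (28, 19, 15), (28, 37, 15), (35, 14, 10), (35, 16, 10)}
Natural join on F: {(16, 10, 24, p), (16, 21, 24, u), (16, 33, 24, k), (16, 35, 24, s), (28, 19, 15, q), (28, 19, 15, v)}
Keep only column(s) F, G, A: {(10, p, 16), (19, q, 28), (19, v, 28), (21, u, 16), (33, k, 16), (35, s, 16)}
Apply σ_{F != 33}; surviving tuples: {(10, p, 16), (19, q, 28), (19, v, 28), (21, u, 16), (35, s, 16)}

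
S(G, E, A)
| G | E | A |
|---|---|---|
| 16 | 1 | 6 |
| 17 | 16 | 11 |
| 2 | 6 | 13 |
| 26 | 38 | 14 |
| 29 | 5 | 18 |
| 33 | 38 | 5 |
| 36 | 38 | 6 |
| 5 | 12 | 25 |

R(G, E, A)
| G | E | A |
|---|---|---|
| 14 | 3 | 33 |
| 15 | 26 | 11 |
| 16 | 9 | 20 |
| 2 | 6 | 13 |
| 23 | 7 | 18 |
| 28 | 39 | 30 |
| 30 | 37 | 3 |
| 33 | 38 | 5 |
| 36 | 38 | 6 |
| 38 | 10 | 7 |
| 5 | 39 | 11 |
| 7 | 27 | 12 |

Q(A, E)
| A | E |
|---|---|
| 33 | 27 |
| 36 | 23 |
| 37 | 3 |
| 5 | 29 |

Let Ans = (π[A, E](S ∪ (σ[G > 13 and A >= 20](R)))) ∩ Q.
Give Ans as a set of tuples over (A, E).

{}

σ[G > 13 and A >= 20]: keep tuples satisfying G > 13 and A >= 20 → {(14, 3, 33), (16, 9, 20), (28, 39, 30)}
Union: {(16, 1, 6), (17, 16, 11), (2, 6, 13), (26, 38, 14), (29, 5, 18), (33, 38, 5), (36, 38, 6), (5, 12, 25)} with {(14, 3, 33), (16, 9, 20), (28, 39, 30)} → {(14, 3, 33), (16, 1, 6), (16, 9, 20), (17, 16, 11), (2, 6, 13), (26, 38, 14), (28, 39, 30), (29, 5, 18), (33, 38, 5), (36, 38, 6), (5, 12, 25)}
Projecting to A, E: {(11, 16), (13, 6), (14, 38), (18, 5), (20, 9), (25, 12), (30, 39), (33, 3), (5, 38), (6, 1), (6, 38)}
Intersection: {(11, 16), (13, 6), (14, 38), (18, 5), (20, 9), (25, 12), (30, 39), (33, 3), (5, 38), (6, 1), (6, 38)} with {(33, 27), (36, 23), (37, 3), (5, 29)} → {}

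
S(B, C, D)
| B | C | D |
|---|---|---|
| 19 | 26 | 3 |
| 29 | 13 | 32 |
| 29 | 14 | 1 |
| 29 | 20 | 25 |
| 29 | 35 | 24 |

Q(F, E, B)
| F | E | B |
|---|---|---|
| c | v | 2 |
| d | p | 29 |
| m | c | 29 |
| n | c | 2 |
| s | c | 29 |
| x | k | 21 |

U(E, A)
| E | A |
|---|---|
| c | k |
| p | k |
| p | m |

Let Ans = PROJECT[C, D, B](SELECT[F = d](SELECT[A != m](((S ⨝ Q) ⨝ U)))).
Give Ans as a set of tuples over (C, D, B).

{(13, 32, 29), (14, 1, 29), (20, 25, 29), (35, 24, 29)}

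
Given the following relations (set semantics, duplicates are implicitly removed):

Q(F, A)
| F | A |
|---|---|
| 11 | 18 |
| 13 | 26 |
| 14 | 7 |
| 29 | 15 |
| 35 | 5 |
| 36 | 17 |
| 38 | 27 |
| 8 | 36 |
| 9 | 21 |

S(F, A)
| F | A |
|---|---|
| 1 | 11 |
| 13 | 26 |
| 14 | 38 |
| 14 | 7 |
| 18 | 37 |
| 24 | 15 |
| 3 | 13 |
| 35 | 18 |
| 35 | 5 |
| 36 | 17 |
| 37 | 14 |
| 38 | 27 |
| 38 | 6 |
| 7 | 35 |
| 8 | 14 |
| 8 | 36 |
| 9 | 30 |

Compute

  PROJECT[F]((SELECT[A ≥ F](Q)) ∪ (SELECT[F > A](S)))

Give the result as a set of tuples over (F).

{11, 13, 14, 24, 35, 36, 37, 38, 8, 9}

Filtering on A ≥ F leaves {(11, 18), (13, 26), (8, 36), (9, 21)}.
Filtering on F > A leaves {(14, 7), (24, 15), (35, 18), (35, 5), (36, 17), (37, 14), (38, 27), (38, 6)}.
Taking the union: {(11, 18), (13, 26), (14, 7), (24, 15), (35, 18), (35, 5), (36, 17), (37, 14), (38, 27), (38, 6), (8, 36), (9, 21)}
π[F]: project onto (F) (2 duplicate(s) eliminated) → {11, 13, 14, 24, 35, 36, 37, 38, 8, 9}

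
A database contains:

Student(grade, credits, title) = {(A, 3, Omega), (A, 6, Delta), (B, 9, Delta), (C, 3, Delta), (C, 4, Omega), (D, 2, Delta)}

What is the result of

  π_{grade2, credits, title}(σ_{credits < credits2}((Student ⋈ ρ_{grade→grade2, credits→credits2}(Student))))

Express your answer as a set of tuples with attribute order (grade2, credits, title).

{(A, 2, Delta), (A, 3, Delta), (B, 2, Delta), (B, 3, Delta), (B, 6, Delta), (C, 2, Delta), (C, 3, Omega)}

ρ[grade→grade2, credits→credits2]: schema becomes (grade2, credits2, title); tuples unchanged.
Natural join on title: {(A, 3, Omega, A, 3), (A, 3, Omega, C, 4), (A, 6, Delta, A, 6), (A, 6, Delta, B, 9), (A, 6, Delta, C, 3), (A, 6, Delta, D, 2), (B, 9, Delta, A, 6), (B, 9, Delta, B, 9), (B, 9, Delta, C, 3), (B, 9, Delta, D, 2), (C, 3, Delta, A, 6), (C, 3, Delta, B, 9), (C, 3, Delta, C, 3), (C, 3, Delta, D, 2), (C, 4, Omega, A, 3), (C, 4, Omega, C, 4), (D, 2, Delta, A, 6), (D, 2, Delta, B, 9), (D, 2, Delta, C, 3), (D, 2, Delta, D, 2)}
Apply σ_{credits < credits2}; surviving tuples: {(A, 3, Omega, C, 4), (A, 6, Delta, B, 9), (C, 3, Delta, A, 6), (C, 3, Delta, B, 9), (D, 2, Delta, A, 6), (D, 2, Delta, B, 9), (D, 2, Delta, C, 3)}
Keep only column(s) grade2, credits, title: {(A, 2, Delta), (A, 3, Delta), (B, 2, Delta), (B, 3, Delta), (B, 6, Delta), (C, 2, Delta), (C, 3, Omega)}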